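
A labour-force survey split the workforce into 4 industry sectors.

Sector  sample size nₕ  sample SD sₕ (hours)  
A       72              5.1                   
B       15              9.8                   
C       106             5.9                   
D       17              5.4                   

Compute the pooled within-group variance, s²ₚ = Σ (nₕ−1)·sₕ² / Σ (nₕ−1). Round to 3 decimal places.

Degrees of freedom: 71 + 14 + 105 + 16 = 206.
Σ(nₕ−1)sₕ² = 71·26.01 + 14·96.04 + 105·34.81 + 16·29.16 = 7312.88.
s²ₚ = 7312.88 / 206 = 35.49942... → 35.499.

35.499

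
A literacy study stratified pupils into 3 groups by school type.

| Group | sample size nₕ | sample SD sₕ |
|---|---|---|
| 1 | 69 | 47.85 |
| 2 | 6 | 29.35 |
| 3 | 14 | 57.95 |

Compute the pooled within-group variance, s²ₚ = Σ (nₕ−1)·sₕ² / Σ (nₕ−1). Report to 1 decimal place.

2368.1

1: (69−1)·47.85² = 68·2289.6225 = 155694.33
2: (6−1)·29.35² = 5·861.4225 = 4307.1125
3: (14−1)·57.95² = 13·3358.2025 = 43656.6325
Numerator = 203658.075; denominator = Σ(nₕ−1) = 86.
s²ₚ = 203658.075/86 = 2368.117... → 2368.1.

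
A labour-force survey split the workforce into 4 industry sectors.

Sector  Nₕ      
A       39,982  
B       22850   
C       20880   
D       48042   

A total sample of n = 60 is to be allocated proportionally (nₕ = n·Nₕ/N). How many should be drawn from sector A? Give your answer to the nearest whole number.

N = 39982 + 22850 + 20880 + 48042 = 131754.
n_A = 60·39982/131754 = 18.208... → 18.

18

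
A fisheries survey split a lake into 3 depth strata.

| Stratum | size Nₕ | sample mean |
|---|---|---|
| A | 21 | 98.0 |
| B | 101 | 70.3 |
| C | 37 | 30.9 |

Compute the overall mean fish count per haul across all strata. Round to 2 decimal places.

N = 159; weights Wₕ = Nₕ/N = (0.1321, 0.6352, 0.2327).
x̄_st = Σ Wₕ·x̄ₕ = 0.1321·98.0 + 0.6352·70.3 + 0.2327·30.9 ≈ 64.7899...
→ 64.79.

64.79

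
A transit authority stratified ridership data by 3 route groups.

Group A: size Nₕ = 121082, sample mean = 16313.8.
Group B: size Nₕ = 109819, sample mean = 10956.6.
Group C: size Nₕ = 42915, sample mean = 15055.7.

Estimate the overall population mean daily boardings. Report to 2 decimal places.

N = 121082 + 109819 + 42915 = 273816.
The stratified mean weights each stratum mean by its population share Nₕ/N.
Σ Nₕx̄ₕ = 121082·16313.8 + 109819·10956.6 + 42915·15055.7 = 1975307531.6 + 1203242855.4 + 646115365.5 = 3824665752.5.
Divide by N: 3824665752.5 / 273816 = 13968.0141... → 13968.01.

13968.01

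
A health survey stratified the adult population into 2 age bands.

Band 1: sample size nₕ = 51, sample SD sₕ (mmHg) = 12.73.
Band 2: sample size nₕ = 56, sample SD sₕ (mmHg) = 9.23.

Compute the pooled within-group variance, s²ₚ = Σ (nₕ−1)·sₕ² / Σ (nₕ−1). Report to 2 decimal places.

1: (51−1)·12.73² = 50·162.0529 = 8102.645
2: (56−1)·9.23² = 55·85.1929 = 4685.6095
Numerator = 12788.2545; denominator = Σ(nₕ−1) = 105.
s²ₚ = 12788.2545/105 = 121.7929 → 121.79.

121.79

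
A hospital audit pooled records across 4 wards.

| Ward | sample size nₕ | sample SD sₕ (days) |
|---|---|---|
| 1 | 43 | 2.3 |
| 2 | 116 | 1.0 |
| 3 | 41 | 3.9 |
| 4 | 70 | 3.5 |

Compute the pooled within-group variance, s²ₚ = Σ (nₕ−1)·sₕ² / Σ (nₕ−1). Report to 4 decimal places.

6.7324

Degrees of freedom: 42 + 115 + 40 + 69 = 266.
Σ(nₕ−1)sₕ² = 42·5.29 + 115·1 + 40·15.21 + 69·12.25 = 1790.83.
s²ₚ = 1790.83 / 266 = 6.732444... → 6.7324.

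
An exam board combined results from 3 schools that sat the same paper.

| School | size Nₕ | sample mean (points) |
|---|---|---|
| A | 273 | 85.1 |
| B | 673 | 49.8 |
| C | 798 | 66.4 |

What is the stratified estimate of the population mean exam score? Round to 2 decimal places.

N = 1744; weights Wₕ = Nₕ/N = (0.1565, 0.3859, 0.4576).
x̄_st = Σ Wₕ·x̄ₕ = 0.1565·85.1 + 0.3859·49.8 + 0.4576·66.4 ≈ 62.9214...
→ 62.92.

62.92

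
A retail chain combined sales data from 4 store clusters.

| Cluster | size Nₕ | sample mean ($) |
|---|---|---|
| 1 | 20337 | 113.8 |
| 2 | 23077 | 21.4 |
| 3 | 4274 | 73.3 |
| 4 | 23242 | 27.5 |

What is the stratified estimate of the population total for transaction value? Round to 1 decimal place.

3760637.6

1: 20337·113.8 = 2314350.6
2: 23077·21.4 = 493847.8
3: 4274·73.3 = 313284.2
4: 23242·27.5 = 639155
τ̂ = Σ Nₕx̄ₕ = 3760637.6.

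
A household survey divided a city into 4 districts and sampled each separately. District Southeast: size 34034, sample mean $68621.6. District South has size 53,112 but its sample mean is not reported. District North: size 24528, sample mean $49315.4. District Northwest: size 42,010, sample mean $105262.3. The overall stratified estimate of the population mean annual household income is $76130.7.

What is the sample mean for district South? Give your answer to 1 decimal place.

N = 34034 + 53112 + 24528 + 42010 = 153684.
Overall total = μ·N = 76130.7·153684 = 11700070498.8.
Subtract the known strata: 34034·68621.6 + 24528·49315.4 + 42010·105262.3 = 7967144888.6.
Remaining total for district South: 11700070498.8 − 7967144888.6 = 3732925610.2.
Divide by its size: 3732925610.2 / 53112 = 70284.034... → 70284.0.

70284.0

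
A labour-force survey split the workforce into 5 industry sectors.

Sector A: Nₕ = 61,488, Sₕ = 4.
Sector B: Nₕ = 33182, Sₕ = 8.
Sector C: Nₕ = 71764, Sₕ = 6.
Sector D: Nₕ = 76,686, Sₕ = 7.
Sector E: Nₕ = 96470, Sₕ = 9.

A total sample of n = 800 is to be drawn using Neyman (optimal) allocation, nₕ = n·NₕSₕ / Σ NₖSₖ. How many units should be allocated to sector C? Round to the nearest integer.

147

A: NₕSₕ = 61488·4 = 245952
B: NₕSₕ = 33182·8 = 265456
C: NₕSₕ = 71764·6 = 430584
D: NₕSₕ = 76686·7 = 536802
E: NₕSₕ = 96470·9 = 868230
Σ NₕSₕ = 2347024.
n_C = 800·430584/2347024 = 146.768... → 147.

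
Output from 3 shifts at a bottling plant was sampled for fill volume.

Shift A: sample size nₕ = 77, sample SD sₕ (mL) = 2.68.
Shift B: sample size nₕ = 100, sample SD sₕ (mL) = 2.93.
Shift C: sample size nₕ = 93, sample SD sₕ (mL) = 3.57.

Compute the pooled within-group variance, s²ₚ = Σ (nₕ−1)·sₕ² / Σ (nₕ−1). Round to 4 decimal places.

9.6191

Degrees of freedom: 76 + 99 + 92 = 267.
Σ(nₕ−1)sₕ² = 76·7.1824 + 99·8.5849 + 92·12.7449 = 2568.2983.
s²ₚ = 2568.2983 / 267 = 9.619095... → 9.6191.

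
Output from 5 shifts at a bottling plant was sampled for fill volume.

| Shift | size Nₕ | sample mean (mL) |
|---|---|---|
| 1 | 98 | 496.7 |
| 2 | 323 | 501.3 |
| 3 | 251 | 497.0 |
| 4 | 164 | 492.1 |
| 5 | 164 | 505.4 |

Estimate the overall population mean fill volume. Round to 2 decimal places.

498.93

N = 1000; weights Wₕ = Nₕ/N = (0.0980, 0.3230, 0.2510, 0.1640, 0.1640).
x̄_st = Σ Wₕ·x̄ₕ = 0.0980·496.7 + 0.3230·501.3 + 0.2510·497.0 + 0.1640·492.1 + 0.1640·505.4 ≈ 498.9335
→ 498.93.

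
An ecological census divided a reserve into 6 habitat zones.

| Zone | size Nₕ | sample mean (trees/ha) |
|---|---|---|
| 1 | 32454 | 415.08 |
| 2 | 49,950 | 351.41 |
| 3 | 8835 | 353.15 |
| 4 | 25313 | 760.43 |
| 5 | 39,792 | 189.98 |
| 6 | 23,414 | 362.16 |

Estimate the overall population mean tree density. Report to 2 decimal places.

x̄_st = (Σ Nₕx̄ₕ) / (Σ Nₕ) = (32454·415.08 + 49950·351.41 + 8835·353.15 + 25313·760.43 + 39792·189.98 + 23414·362.16) / 179758
= 69432079.06 / 179758 = 386.2531... → 386.25.

386.25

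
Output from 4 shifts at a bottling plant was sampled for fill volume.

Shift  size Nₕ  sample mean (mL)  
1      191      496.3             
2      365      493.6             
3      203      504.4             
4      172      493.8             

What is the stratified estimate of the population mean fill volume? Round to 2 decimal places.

N = 191 + 365 + 203 + 172 = 931.
The stratified mean weights each stratum mean by its population share Nₕ/N.
Σ Nₕx̄ₕ = 191·496.3 + 365·493.6 + 203·504.4 + 172·493.8 = 94793.3 + 180164 + 102393.2 + 84933.6 = 462284.1.
Divide by N: 462284.1 / 931 = 496.5458... → 496.55.

496.55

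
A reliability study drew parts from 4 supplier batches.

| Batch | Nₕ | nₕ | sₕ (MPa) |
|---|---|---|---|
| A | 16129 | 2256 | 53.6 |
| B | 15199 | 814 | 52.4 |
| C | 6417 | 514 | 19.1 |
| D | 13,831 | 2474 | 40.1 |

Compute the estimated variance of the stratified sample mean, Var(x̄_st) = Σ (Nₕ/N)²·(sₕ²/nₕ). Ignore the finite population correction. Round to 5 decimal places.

0.47520

N = 51576. Term for each stratum: Wₕ²sₕ²/nₕ.
Var(x̄_st) = 0.12454034 + 0.29293609 + 0.01098683 + 0.04674131 = 0.47520458 → 0.47520.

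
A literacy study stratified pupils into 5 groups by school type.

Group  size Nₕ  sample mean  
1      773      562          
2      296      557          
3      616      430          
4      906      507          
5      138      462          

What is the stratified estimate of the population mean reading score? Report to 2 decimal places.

508.35

N = 2729; weights Wₕ = Nₕ/N = (0.2833, 0.1085, 0.2257, 0.3320, 0.0506).
x̄_st = Σ Wₕ·x̄ₕ = 0.2833·562 + 0.1085·557 + 0.2257·430 + 0.3320·507 + 0.0506·462 ≈ 508.3459...
→ 508.35.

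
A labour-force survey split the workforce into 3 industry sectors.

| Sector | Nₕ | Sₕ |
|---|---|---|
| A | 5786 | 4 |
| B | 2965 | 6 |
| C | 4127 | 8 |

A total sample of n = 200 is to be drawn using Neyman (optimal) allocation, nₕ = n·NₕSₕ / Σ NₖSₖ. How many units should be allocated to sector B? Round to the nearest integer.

A: NₕSₕ = 5786·4 = 23144
B: NₕSₕ = 2965·6 = 17790
C: NₕSₕ = 4127·8 = 33016
Σ NₕSₕ = 73950.
n_B = 200·17790/73950 = 48.114... → 48.

48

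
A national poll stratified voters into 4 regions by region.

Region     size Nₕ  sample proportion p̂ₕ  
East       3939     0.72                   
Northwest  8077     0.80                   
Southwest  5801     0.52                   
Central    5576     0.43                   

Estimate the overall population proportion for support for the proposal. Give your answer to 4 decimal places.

Wₕ = Nₕ/N with N = 23393: 0.1684, 0.3453, 0.2480, 0.2384.
p̂_st = 0.1684·0.72 + 0.3453·0.80 + 0.2480·0.52 + 0.2384·0.43 ≈ 0.628901... → 0.6289.

0.6289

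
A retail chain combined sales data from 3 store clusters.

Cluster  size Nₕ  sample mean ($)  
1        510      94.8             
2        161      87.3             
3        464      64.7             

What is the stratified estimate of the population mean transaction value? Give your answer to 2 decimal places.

81.43

N = 1135; weights Wₕ = Nₕ/N = (0.4493, 0.1419, 0.4088).
x̄_st = Σ Wₕ·x̄ₕ = 0.4493·94.8 + 0.1419·87.3 + 0.4088·64.7 ≈ 81.4309...
→ 81.43.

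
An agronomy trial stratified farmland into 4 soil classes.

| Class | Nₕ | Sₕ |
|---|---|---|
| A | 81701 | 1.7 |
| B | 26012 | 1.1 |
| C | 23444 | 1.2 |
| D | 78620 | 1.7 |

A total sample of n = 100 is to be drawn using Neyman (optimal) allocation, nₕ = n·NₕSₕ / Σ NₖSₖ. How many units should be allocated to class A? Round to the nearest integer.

Σ NₕSₕ = 81701·1.7 + 26012·1.1 + 23444·1.2 + 78620·1.7 = 329291.7.
Share for A: 138891.7/329291.7 = 0.42179.
n_A = 100 × 0.42179 = 42.179... → 42.

42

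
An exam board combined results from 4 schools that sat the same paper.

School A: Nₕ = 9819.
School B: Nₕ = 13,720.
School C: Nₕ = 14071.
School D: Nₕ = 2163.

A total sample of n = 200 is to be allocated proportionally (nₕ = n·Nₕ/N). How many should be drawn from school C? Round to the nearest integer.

71

N = 9819 + 13720 + 14071 + 2163 = 39773.
n_C = 200·14071/39773 = 70.757... → 71.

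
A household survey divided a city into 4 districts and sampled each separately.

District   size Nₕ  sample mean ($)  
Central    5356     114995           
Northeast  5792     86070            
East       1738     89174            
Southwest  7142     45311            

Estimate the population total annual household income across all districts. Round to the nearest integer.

1593026234

Central: 5356·114995 = 615913220
Northeast: 5792·86070 = 498517440
East: 1738·89174 = 154984412
Southwest: 7142·45311 = 323611162
τ̂ = Σ Nₕx̄ₕ = 1593026234.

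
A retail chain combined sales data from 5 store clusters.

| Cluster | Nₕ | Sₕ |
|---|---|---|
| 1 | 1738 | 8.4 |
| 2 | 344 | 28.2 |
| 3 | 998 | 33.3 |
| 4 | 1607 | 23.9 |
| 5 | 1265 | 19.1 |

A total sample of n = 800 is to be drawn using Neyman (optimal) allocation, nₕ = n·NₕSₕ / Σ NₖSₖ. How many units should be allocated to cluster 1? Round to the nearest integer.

Σ NₕSₕ = 1738·8.4 + 344·28.2 + 998·33.3 + 1607·23.9 + 1265·19.1 = 120102.2.
Share for 1: 14599.2/120102.2 = 0.12156.
n_1 = 800 × 0.12156 = 97.245... → 97.

97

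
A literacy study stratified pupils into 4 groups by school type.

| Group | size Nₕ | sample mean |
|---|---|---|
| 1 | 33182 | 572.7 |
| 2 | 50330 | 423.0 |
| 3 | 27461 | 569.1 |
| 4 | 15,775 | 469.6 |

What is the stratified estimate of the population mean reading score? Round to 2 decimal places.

N = 126748; weights Wₕ = Nₕ/N = (0.2618, 0.3971, 0.2167, 0.1245).
x̄_st = Σ Wₕ·x̄ₕ = 0.2618·572.7 + 0.3971·423.0 + 0.2167·569.1 + 0.1245·469.6 ≈ 499.6443...
→ 499.64.

499.64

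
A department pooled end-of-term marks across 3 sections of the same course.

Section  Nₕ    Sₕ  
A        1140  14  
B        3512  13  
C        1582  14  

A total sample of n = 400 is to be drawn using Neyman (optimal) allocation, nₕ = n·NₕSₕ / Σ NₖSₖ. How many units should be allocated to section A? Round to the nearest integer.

Σ NₕSₕ = 1140·14 + 3512·13 + 1582·14 = 83764.
Share for A: 15960/83764 = 0.19054.
n_A = 400 × 0.19054 = 76.214... → 76.

76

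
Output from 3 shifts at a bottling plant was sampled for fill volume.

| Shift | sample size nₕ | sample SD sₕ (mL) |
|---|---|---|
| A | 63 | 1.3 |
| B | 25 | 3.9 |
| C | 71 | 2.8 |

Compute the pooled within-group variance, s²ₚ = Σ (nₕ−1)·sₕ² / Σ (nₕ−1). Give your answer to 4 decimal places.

Degrees of freedom: 62 + 24 + 70 = 156.
Σ(nₕ−1)sₕ² = 62·1.69 + 24·15.21 + 70·7.84 = 1018.62.
s²ₚ = 1018.62 / 156 = 6.529615... → 6.5296.

6.5296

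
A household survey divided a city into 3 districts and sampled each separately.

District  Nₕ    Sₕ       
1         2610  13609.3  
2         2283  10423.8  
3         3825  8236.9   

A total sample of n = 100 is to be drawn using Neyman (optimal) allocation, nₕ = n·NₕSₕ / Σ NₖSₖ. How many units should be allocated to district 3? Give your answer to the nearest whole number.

35

Σ NₕSₕ = 2610·13609.3 + 2283·10423.8 + 3825·8236.9 = 90823950.9.
Share for 3: 31506142.5/90823950.9 = 0.34689.
n_3 = 100 × 0.34689 = 34.689... → 35.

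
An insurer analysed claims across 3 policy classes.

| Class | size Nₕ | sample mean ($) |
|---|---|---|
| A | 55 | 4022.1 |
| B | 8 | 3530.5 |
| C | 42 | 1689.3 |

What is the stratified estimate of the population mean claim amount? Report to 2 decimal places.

3051.52

N = 105; weights Wₕ = Nₕ/N = (0.5238, 0.0762, 0.4000).
x̄_st = Σ Wₕ·x̄ₕ = 0.5238·4022.1 + 0.0762·3530.5 + 0.4000·1689.3 ≈ 3051.5248...
→ 3051.52.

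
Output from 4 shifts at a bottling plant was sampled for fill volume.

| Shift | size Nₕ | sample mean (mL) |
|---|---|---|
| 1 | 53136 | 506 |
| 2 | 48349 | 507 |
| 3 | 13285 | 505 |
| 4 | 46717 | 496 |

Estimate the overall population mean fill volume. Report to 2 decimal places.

N = 53136 + 48349 + 13285 + 46717 = 161487.
Overall mean = Σ (Nₕ/N)·x̄ₕ — weight by population share, not a simple average.
Σ Nₕx̄ₕ = 53136·506 + 48349·507 + 13285·505 + 46717·496 = 26886816 + 24512943 + 6708925 + 23171632 = 81280316.
Divide by N: 81280316 / 161487 = 503.3242... → 503.32.

503.32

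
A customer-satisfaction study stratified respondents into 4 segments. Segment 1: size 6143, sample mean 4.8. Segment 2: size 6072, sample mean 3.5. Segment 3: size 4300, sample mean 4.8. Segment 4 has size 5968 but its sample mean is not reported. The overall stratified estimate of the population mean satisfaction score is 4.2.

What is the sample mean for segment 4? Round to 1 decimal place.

N = 6143 + 6072 + 4300 + 5968 = 22483.
Overall total = μ·N = 4.2·22483 = 94428.6.
Subtract the known strata: 6143·4.8 + 6072·3.5 + 4300·4.8 = 71378.4.
Remaining total for segment 4: 94428.6 − 71378.4 = 23050.2.
Divide by its size: 23050.2 / 5968 = 3.862... → 3.9.

3.9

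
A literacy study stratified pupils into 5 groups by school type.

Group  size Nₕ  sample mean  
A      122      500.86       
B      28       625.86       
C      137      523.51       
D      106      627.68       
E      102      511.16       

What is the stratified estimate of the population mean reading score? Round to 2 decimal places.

N = 495; weights Wₕ = Nₕ/N = (0.2465, 0.0566, 0.2768, 0.2141, 0.2061).
x̄_st = Σ Wₕ·x̄ₕ = 0.2465·500.86 + 0.0566·625.86 + 0.2768·523.51 + 0.2141·627.68 + 0.2061·511.16 ≈ 543.4793...
→ 543.48.

543.48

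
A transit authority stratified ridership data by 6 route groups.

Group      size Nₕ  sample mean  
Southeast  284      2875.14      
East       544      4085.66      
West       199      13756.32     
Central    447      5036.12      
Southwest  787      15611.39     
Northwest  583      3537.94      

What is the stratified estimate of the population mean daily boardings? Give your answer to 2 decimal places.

x̄_st = (Σ Nₕx̄ₕ) / (Σ Nₕ) = (284·2875.14 + 544·4085.66 + 199·13756.32 + 447·5036.12 + 787·15611.39 + 583·3537.94) / 2844
= 22376575.07 / 2844 = 7867.9940... → 7867.99.

7867.99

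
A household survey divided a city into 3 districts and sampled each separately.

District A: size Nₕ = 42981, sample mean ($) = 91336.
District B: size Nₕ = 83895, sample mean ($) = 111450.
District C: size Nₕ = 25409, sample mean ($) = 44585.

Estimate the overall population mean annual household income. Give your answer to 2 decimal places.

94616.48

N = 42981 + 83895 + 25409 = 152285.
The stratified mean weights each stratum mean by its population share Nₕ/N.
Σ Nₕx̄ₕ = 42981·91336 + 83895·111450 + 25409·44585 = 3925712616 + 9350097750 + 1132860265 = 14408670631.
Divide by N: 14408670631 / 152285 = 94616.4798... → 94616.48.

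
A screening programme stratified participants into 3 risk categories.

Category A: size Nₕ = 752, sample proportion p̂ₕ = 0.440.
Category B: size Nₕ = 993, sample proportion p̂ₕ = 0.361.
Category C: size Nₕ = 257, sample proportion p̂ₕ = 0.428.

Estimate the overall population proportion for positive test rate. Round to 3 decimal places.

N = 752 + 993 + 257 = 2002.
Overall proportion = Σ (Nₕ/N)·p̂ₕ.
Σ Nₕp̂ₕ = 330.88 + 358.473 + 109.996 = 799.349.
799.349 / 2002 = 0.39928... → 0.399.

0.399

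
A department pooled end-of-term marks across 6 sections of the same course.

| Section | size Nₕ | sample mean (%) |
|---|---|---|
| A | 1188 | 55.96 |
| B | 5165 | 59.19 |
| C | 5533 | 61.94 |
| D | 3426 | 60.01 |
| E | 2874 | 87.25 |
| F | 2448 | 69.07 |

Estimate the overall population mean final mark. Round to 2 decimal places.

64.96

x̄_st = (Σ Nₕx̄ₕ) / (Σ Nₕ) = (1188·55.96 + 5165·59.19 + 5533·61.94 + 3426·60.01 + 2874·87.25 + 2448·69.07) / 20634
= 1340344.97 / 20634 = 64.9581... → 64.96.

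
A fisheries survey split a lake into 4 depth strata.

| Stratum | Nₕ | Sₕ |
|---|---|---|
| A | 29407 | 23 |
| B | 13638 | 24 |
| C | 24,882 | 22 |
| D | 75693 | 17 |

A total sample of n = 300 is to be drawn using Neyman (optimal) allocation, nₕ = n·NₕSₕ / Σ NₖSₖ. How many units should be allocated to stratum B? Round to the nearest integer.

A: NₕSₕ = 29407·23 = 676361
B: NₕSₕ = 13638·24 = 327312
C: NₕSₕ = 24882·22 = 547404
D: NₕSₕ = 75693·17 = 1286781
Σ NₕSₕ = 2837858.
n_B = 300·327312/2837858 = 34.601... → 35.

35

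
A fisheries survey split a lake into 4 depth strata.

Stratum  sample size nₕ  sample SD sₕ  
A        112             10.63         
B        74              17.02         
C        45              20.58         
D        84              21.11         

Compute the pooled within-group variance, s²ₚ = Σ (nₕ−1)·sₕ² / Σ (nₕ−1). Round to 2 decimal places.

287.18

A: (112−1)·10.63² = 111·112.9969 = 12542.6559
B: (74−1)·17.02² = 73·289.6804 = 21146.6692
C: (45−1)·20.58² = 44·423.5364 = 18635.6016
D: (84−1)·21.11² = 83·445.6321 = 36987.4643
Numerator = 89312.391; denominator = Σ(nₕ−1) = 311.
s²ₚ = 89312.391/311 = 287.1781... → 287.18.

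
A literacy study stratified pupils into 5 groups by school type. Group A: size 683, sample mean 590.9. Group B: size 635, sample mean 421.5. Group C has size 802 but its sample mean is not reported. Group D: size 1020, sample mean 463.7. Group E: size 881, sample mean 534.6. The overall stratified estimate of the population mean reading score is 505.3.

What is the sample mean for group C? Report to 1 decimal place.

519.5

Σ Nₕx̄ₕ = N·μ, so 802·x̄_C = 4021·505.3 − (683·590.9 + 635·421.5 + 1020·463.7 + 881·534.6).
= 2031811.3 − 1615193.8 = 416617.5.
x̄_C = 416617.5 / 802 = 519.473... → 519.5.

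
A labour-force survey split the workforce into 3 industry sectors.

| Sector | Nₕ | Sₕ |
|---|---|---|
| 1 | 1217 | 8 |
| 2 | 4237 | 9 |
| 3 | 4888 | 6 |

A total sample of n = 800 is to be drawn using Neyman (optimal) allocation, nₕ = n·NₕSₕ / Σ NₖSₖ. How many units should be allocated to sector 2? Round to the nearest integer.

395

Σ NₕSₕ = 1217·8 + 4237·9 + 4888·6 = 77197.
Share for 2: 38133/77197 = 0.49397.
n_2 = 800 × 0.49397 = 395.176... → 395.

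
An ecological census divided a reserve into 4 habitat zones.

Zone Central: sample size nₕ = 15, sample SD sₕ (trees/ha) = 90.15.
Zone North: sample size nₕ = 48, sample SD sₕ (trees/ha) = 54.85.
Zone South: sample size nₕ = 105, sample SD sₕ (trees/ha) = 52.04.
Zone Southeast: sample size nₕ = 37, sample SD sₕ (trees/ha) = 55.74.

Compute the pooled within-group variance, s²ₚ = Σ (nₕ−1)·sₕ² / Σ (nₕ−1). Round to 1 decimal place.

3227.3

Degrees of freedom: 14 + 47 + 104 + 36 = 201.
Σ(nₕ−1)sₕ² = 14·8127.0225 + 47·3008.5225 + 104·2708.1616 + 36·3106.9476 = 648677.7925.
s²ₚ = 648677.7925 / 201 = 3227.253... → 3227.3.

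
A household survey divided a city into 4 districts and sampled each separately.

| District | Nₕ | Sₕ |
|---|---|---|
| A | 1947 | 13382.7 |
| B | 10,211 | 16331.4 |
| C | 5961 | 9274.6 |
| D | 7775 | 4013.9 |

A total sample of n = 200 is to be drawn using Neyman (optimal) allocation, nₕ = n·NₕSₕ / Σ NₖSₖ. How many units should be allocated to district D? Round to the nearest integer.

Σ NₕSₕ = 1947·13382.7 + 10211·16331.4 + 5961·9274.6 + 7775·4013.9 = 279310005.4.
Share for D: 31208072.5/279310005.4 = 0.11173.
n_D = 200 × 0.11173 = 22.347... → 22.

22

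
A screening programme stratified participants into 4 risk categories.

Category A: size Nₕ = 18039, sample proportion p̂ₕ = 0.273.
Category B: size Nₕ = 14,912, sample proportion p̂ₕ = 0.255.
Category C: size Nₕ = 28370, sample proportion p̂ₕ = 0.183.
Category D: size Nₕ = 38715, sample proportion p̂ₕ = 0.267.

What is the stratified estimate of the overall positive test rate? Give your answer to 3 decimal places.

0.242

N = 18039 + 14912 + 28370 + 38715 = 100036.
Overall proportion = Σ (Nₕ/N)·p̂ₕ.
Σ Nₕp̂ₕ = 4924.647 + 3802.56 + 5191.71 + 10336.905 = 24255.822.
24255.822 / 100036 = 0.24247... → 0.242.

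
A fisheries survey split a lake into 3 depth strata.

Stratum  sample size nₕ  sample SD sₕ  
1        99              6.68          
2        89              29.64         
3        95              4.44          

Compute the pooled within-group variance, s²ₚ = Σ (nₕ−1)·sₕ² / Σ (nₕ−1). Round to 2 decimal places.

298.35

1: (99−1)·6.68² = 98·44.6224 = 4372.9952
2: (89−1)·29.64² = 88·878.5296 = 77310.6048
3: (95−1)·4.44² = 94·19.7136 = 1853.0784
Numerator = 83536.6784; denominator = Σ(nₕ−1) = 280.
s²ₚ = 83536.6784/280 = 298.3453... → 298.35.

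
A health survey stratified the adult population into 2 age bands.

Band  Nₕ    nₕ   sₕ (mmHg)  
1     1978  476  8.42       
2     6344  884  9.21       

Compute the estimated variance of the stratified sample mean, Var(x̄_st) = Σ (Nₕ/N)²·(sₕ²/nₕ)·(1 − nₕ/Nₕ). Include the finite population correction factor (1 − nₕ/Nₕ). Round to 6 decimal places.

0.054381

N = 8322. Term for each stratum: Wₕ²sₕ²/nₕ·(1−nₕ/Nₕ).
Var(x̄_st) = 0.006389370 + 0.047991839 = 0.054381209 → 0.054381.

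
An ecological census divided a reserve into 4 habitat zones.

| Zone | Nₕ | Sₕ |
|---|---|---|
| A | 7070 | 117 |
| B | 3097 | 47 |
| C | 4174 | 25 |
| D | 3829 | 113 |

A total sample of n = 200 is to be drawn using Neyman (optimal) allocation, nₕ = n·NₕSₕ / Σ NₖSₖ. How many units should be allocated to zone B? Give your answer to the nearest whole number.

A: NₕSₕ = 7070·117 = 827190
B: NₕSₕ = 3097·47 = 145559
C: NₕSₕ = 4174·25 = 104350
D: NₕSₕ = 3829·113 = 432677
Σ NₕSₕ = 1509776.
n_B = 200·145559/1509776 = 19.282... → 19.

19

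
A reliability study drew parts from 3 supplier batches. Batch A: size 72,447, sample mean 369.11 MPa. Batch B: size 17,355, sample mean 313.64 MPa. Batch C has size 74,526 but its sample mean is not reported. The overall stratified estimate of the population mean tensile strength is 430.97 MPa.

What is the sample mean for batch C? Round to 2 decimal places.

518.43

Σ Nₕx̄ₕ = N·μ, so 74526·x̄_C = 164328·430.97 − (72447·369.11 + 17355·313.64).
= 70820438.16 − 32184134.37 = 38636303.79.
x̄_C = 38636303.79 / 74526 = 518.4272... → 518.43.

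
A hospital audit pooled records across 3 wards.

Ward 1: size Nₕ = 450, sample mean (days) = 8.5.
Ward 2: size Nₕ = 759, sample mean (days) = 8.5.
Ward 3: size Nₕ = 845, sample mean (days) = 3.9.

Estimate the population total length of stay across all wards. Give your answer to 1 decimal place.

13572.0

1: 450·8.5 = 3825
2: 759·8.5 = 6451.5
3: 845·3.9 = 3295.5
τ̂ = Σ Nₕx̄ₕ = 13572.0.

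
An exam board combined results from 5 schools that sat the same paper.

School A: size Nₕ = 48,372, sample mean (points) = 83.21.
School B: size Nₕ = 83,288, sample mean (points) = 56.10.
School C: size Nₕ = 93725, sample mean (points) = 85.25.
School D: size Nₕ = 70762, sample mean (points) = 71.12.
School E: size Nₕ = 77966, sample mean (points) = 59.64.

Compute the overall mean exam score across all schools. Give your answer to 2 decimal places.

N = 374113; weights Wₕ = Nₕ/N = (0.1293, 0.2226, 0.2505, 0.1891, 0.2084).
x̄_st = Σ Wₕ·x̄ₕ = 0.1293·83.21 + 0.2226·56.10 + 0.2505·85.25 + 0.1891·71.12 + 0.2084·59.64 ≈ 70.4868...
→ 70.49.

70.49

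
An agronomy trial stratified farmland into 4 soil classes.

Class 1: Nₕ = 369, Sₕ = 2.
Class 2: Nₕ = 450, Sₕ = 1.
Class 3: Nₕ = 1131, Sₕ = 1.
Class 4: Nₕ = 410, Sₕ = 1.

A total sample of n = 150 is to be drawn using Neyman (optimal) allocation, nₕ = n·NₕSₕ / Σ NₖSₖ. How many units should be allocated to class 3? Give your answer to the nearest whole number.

62

Σ NₕSₕ = 369·2 + 450·1 + 1131·1 + 410·1 = 2729.
Share for 3: 1131/2729 = 0.41444.
n_3 = 150 × 0.41444 = 62.166... → 62.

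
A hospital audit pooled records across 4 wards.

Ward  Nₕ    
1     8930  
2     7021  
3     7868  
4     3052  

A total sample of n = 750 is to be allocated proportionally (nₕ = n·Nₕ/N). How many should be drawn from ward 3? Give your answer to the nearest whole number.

220

Share of ward 3 = 7868/26871 = 0.29281.
Allocate 750 × 0.29281 = 219.605... → 220.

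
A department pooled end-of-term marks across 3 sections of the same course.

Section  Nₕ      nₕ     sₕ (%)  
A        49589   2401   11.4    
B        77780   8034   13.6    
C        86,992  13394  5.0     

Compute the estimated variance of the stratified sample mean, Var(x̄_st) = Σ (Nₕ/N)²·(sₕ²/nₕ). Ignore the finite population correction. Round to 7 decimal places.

N = 214361. Term for each stratum: Wₕ²sₕ²/nₕ.
Var(x̄_st) = 0.0028966545 + 0.0030310306 + 0.0003073950 = 0.0062350801 → 0.0062351.

0.0062351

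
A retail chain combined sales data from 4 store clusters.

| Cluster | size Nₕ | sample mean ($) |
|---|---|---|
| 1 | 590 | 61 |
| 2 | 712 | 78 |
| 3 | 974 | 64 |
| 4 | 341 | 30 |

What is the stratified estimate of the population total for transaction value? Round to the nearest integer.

164092

1: 590·61 = 35990
2: 712·78 = 55536
3: 974·64 = 62336
4: 341·30 = 10230
τ̂ = Σ Nₕx̄ₕ = 164092.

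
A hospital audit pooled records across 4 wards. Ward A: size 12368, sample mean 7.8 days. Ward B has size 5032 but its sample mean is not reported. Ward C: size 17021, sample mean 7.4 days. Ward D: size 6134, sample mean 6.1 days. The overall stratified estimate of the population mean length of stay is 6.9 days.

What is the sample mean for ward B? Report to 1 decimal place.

4.0

N = 12368 + 5032 + 17021 + 6134 = 40555.
Overall total = μ·N = 6.9·40555 = 279829.5.
Subtract the known strata: 12368·7.8 + 17021·7.4 + 6134·6.1 = 259843.2.
Remaining total for ward B: 279829.5 − 259843.2 = 19986.3.
Divide by its size: 19986.3 / 5032 = 3.972... → 4.0.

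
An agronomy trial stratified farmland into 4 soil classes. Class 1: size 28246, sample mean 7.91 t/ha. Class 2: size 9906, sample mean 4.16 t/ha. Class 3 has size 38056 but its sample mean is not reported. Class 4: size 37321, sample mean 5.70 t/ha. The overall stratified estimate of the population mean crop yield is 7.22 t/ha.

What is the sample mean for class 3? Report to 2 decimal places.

9.00

N = 28246 + 9906 + 38056 + 37321 = 113529.
Overall total = μ·N = 7.22·113529 = 819679.38.
Subtract the known strata: 28246·7.91 + 9906·4.16 + 37321·5.70 = 477364.52.
Remaining total for class 3: 819679.38 − 477364.52 = 342314.86.
Divide by its size: 342314.86 / 38056 = 8.9950... → 9.00.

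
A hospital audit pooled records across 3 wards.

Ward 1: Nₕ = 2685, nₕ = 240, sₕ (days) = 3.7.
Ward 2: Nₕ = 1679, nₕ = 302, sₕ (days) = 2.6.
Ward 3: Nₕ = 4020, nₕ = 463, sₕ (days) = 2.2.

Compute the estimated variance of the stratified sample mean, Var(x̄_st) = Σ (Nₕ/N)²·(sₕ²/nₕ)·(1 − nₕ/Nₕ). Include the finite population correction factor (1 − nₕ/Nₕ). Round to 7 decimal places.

0.0081901

N = 8384; Wₕ = Nₕ/N.
ward 1: (2685/8384)²·3.7²/240·(1 − 240/2685) = 0.0053273695
ward 2: (1679/8384)²·2.6²/302·(1 − 302/1679) = 0.0007362441
ward 3: (4020/8384)²·2.2²/463·(1 − 463/4020) = 0.0021265312
Sum = 0.0081901448 → 0.0081901.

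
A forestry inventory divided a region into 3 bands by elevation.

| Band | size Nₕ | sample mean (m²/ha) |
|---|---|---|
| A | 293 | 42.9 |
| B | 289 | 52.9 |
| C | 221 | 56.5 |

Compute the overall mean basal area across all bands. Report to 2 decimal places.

50.24

N = 293 + 289 + 221 = 803.
Weight each subgroup mean by Nₕ/N and sum.
Σ Nₕx̄ₕ = 293·42.9 + 289·52.9 + 221·56.5 = 12569.7 + 15288.1 + 12486.5 = 40344.3.
Divide by N: 40344.3 / 803 = 50.2420... → 50.24.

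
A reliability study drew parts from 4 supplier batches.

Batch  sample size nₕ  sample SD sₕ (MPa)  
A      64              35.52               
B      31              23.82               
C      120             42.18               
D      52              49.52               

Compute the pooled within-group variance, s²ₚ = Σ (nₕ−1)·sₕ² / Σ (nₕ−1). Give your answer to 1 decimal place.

Degrees of freedom: 63 + 30 + 119 + 51 = 263.
Σ(nₕ−1)sₕ² = 63·1261.6704 + 30·567.3924 + 119·1779.1524 + 51·2452.2304 = 433289.8932.
s²ₚ = 433289.8932 / 263 = 1647.490... → 1647.5.

1647.5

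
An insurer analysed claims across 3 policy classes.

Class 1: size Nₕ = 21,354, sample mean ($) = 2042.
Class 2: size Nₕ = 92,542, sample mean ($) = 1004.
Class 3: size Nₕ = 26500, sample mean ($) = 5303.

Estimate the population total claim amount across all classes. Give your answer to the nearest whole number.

277046536

1: 21354·2042 = 43604868
2: 92542·1004 = 92912168
3: 26500·5303 = 140529500
τ̂ = Σ Nₕx̄ₕ = 277046536.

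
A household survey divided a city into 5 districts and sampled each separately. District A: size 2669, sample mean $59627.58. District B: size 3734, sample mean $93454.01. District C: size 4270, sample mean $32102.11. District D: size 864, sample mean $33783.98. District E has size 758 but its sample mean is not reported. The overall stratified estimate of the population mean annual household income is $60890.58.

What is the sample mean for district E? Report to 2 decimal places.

N = 2669 + 3734 + 4270 + 864 + 758 = 12295.
Overall total = μ·N = 60890.58·12295 = 748649681.1.
Subtract the known strata: 2669·59627.58 + 3734·93454.01 + 4270·32102.11 + 864·33783.98 = 674368652.78.
Remaining total for district E: 748649681.1 − 674368652.78 = 74281028.32.
Divide by its size: 74281028.32 / 758 = 97996.0796... → 97996.08.

97996.08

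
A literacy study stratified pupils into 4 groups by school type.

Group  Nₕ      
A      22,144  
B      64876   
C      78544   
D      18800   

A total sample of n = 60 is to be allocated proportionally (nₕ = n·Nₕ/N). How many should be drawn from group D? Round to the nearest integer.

N = 22144 + 64876 + 78544 + 18800 = 184364.
n_D = 60·18800/184364 = 6.118... → 6.

6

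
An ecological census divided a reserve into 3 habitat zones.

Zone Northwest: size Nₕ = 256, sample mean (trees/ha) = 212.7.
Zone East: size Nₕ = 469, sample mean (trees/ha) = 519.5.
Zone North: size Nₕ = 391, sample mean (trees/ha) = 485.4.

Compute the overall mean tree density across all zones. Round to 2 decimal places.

437.18

N = 1116; weights Wₕ = Nₕ/N = (0.2294, 0.4203, 0.3504).
x̄_st = Σ Wₕ·x̄ₕ = 0.2294·212.7 + 0.4203·519.5 + 0.3504·485.4 ≈ 437.1757...
→ 437.18.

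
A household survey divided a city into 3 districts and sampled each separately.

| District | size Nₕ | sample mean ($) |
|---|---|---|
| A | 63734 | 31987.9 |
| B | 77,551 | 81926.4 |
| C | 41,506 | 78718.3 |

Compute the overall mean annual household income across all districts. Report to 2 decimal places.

63785.81

N = 63734 + 77551 + 41506 = 182791.
The stratified mean weights each stratum mean by its population share Nₕ/N.
Σ Nₕx̄ₕ = 63734·31987.9 + 77551·81926.4 + 41506·78718.3 = 2038716818.6 + 6353474246.4 + 3267281759.8 = 11659472824.8.
Divide by N: 11659472824.8 / 182791 = 63785.8145... → 63785.81.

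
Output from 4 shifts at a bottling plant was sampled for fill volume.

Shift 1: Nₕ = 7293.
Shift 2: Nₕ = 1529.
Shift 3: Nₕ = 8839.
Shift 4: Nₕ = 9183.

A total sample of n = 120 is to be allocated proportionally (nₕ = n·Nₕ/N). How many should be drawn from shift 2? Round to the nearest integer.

N = 7293 + 1529 + 8839 + 9183 = 26844.
n_2 = 120·1529/26844 = 6.835... → 7.

7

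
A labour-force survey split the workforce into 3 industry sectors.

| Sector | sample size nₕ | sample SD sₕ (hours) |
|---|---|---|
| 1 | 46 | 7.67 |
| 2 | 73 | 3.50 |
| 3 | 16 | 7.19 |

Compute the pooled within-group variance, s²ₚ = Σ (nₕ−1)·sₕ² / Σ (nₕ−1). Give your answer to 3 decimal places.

32.612

1: (46−1)·7.67² = 45·58.8289 = 2647.3005
2: (73−1)·3.50² = 72·12.25 = 882
3: (16−1)·7.19² = 15·51.6961 = 775.4415
Numerator = 4304.742; denominator = Σ(nₕ−1) = 132.
s²ₚ = 4304.742/132 = 32.61168... → 32.612.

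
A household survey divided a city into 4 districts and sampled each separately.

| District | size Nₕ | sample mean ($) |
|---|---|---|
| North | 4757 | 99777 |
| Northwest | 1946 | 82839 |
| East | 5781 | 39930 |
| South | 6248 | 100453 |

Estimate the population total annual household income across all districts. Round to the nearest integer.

North: 4757·99777 = 474639189
Northwest: 1946·82839 = 161204694
East: 5781·39930 = 230835330
South: 6248·100453 = 627630344
τ̂ = Σ Nₕx̄ₕ = 1494309557.

1494309557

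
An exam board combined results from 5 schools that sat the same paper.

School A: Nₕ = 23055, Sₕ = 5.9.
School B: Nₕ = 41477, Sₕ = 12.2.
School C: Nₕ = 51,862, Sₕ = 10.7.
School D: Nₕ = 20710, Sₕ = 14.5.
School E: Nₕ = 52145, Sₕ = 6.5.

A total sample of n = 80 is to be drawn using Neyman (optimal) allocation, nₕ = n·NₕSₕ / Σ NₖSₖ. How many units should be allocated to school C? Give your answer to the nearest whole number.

24

Σ NₕSₕ = 23055·5.9 + 41477·12.2 + 51862·10.7 + 20710·14.5 + 52145·6.5 = 1836204.8.
Share for C: 554923.4/1836204.8 = 0.30221.
n_C = 80 × 0.30221 = 24.177... → 24.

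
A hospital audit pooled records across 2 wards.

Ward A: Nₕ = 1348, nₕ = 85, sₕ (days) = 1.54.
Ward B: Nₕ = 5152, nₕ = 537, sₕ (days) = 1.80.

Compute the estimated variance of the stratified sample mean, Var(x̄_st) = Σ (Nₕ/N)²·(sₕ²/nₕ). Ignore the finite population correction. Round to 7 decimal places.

N = 6500. Term for each stratum: Wₕ²sₕ²/nₕ.
Var(x̄_st) = 0.0011999844 + 0.0037904932 = 0.0049904775 → 0.0049905.

0.0049905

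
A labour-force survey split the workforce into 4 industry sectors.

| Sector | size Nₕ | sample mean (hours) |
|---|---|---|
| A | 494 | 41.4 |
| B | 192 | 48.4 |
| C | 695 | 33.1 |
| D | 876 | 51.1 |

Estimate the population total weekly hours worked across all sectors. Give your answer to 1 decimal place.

97512.5

A: 494·41.4 = 20451.6
B: 192·48.4 = 9292.8
C: 695·33.1 = 23004.5
D: 876·51.1 = 44763.6
τ̂ = Σ Nₕx̄ₕ = 97512.5.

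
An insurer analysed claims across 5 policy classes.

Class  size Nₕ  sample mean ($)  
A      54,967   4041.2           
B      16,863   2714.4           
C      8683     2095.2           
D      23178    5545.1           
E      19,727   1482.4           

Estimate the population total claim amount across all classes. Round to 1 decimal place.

Population total = Σ Nₕ·x̄ₕ (each stratum's size times its mean).
54967·4041.2 + 16863·2714.4 + 8683·2095.2 + 23178·5545.1 + 19727·1482.4 = 222132640.4 + 45772927.2 + 18192621.6 + 128524327.8 + 29243304.8 = 443865821.8.

443865821.8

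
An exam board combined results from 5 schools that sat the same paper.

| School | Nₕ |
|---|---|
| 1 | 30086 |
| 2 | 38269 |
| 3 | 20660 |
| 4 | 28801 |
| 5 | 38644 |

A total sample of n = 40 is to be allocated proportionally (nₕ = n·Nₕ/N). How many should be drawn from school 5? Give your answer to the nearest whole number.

10

Share of school 5 = 38644/156460 = 0.24699.
Allocate 40 × 0.24699 = 9.880... → 10.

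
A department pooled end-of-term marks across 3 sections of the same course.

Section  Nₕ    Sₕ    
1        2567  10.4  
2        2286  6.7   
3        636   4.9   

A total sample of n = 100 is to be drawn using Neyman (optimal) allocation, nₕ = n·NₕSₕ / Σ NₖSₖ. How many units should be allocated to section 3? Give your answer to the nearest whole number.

Σ NₕSₕ = 2567·10.4 + 2286·6.7 + 636·4.9 = 45129.4.
Share for 3: 3116.4/45129.4 = 0.06905.
n_3 = 100 × 0.06905 = 6.905... → 7.

7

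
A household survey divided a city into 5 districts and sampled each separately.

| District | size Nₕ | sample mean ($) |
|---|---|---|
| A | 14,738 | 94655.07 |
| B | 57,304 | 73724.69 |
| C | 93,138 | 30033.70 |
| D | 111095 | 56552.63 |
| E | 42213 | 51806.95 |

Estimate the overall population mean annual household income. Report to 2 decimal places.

53021.36

x̄_st = (Σ Nₕx̄ₕ) / (Σ Nₕ) = (14738·94655.07 + 57304·73724.69 + 93138·30033.70 + 111095·56552.63 + 42213·51806.95) / 318488
= 16886666018.22 / 318488 = 53021.3572... → 53021.36.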